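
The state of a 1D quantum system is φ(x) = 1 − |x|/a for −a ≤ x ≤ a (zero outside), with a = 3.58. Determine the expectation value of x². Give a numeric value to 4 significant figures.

1.282

⟨x²⟩ = ∫ x²·|φ|² dx / ∫|φ|² dx (integrals over the domain).
φ is even, so ∫ over [−a, a] = 2∫₀ᵃ with φ = 1 − x/a there: ∫₀ᵃ (1 − x/a)² dx = a/3, ∫₀ᵃ x²(1 − x/a)² dx = a³/30, ∫₀ᵃ x⁴(1 − x/a)² dx = a⁵/105.
State is unnormalized: ∫|φ|² dx = 2.3867, and ∫φ*·x²·φ dx = 3.0588, so ⟨x²⟩ = 3.0588 / 2.3867.
⟨x²⟩ = 1.2816.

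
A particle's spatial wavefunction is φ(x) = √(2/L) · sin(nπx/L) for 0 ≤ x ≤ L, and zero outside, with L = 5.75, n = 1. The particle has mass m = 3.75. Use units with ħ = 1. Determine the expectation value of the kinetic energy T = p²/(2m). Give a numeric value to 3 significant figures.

T = −(ħ²/2m) d²/dx², so ⟨T⟩ = −(ħ²/2m) ∫ φ*·φ'' dx; with m = 3.75.
d/dx sin(nπx/L) = (nπ/L)·cos(nπx/L) and d²/dx² sin(nπx/L) = −(nπ/L)²·sin(nπx/L); on 0 ≤ x ≤ L, ∫sin²(nπx/L) dx = L/2 and ∫sin(nπx/L)·cos(nπx/L) dx = 0.
⟨T⟩ = 0.039802.

0.0398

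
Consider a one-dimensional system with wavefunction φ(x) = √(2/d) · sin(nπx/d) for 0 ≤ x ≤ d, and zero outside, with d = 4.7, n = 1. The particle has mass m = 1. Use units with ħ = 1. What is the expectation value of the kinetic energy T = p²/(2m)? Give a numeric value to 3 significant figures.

T = −(ħ²/2m) d²/dx², so ⟨T⟩ = −(ħ²/2m) ∫ φ*·φ'' dx; with m = 1.
d/dx sin(nπx/d) = (nπ/d)·cos(nπx/d) and d²/dx² sin(nπx/d) = −(nπ/d)²·sin(nπx/d); on 0 ≤ x ≤ d, ∫sin²(nπx/d) dx = d/2 and ∫sin(nπx/d)·cos(nπx/d) dx = 0.
⟨T⟩ = 0.22340.

0.223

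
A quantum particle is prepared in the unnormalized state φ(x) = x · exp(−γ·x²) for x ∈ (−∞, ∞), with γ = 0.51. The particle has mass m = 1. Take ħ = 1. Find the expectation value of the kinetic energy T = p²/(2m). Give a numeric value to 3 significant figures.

T = −(ħ²/2m) d²/dx², so ⟨T⟩ = −(ħ²/2m) ∫ φ*·φ'' dx / ∫|φ|² dx; with m = 1.
Expand each integrand as polynomial × e^(−2γx²) and use ∫x^(2j)·e^(−2γx²) dx = (2j−1)!!/(4γ)^j · √(π/(2γ)), odd powers → 0; here √(π/(2γ)) = 1.7550. Differentiate with the product rule, d/dx e^(−γx²) = −2γx·e^(−γx²).
State is unnormalized: ∫|φ|² dx = 0.86029, and ∫φ*·(−ħ²/2m · φ'') dx = 0.65812, so ⟨T⟩ = 0.65812 / 0.86029.
⟨T⟩ = 0.76500.

0.765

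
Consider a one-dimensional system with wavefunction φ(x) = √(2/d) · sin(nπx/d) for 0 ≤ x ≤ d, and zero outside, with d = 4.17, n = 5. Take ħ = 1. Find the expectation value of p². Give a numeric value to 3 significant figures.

14.2

p² φ = −ħ² d²φ/dx²; ⟨p²⟩ = −ħ² ∫ φ*·φ'' dx.
d/dx sin(nπx/d) = (nπ/d)·cos(nπx/d) and d²/dx² sin(nπx/d) = −(nπ/d)²·sin(nπx/d); on 0 ≤ x ≤ d, ∫sin²(nπx/d) dx = d/2 and ∫sin(nπx/d)·cos(nπx/d) dx = 0.
⟨p²⟩ = 14.190.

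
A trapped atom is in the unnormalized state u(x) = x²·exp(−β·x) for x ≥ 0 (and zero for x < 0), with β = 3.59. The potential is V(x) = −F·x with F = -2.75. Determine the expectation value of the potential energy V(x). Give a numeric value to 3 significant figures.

1.92

⟨V⟩ = ∫ V(x)·|u|² dx / ∫|u|² dx.
Every integrand reduces to terms xʲ·e^(−2βx) on [0, ∞); use ∫₀^∞ xʲ·e^(−2βx) dx = j!/(2β)^(j+1).
State is unnormalized: ∫|u|² dx = 0.0012577, and ∫u*·V(x)·u dx = 0.0024086, so ⟨V⟩ = 0.0024086 / 0.0012577.
⟨V⟩ = 1.9150.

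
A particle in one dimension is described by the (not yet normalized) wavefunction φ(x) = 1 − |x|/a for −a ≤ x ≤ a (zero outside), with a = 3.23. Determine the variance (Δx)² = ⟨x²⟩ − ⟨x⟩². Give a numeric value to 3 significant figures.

1.04

Compute ⟨x⟩ and ⟨x²⟩ separately, then (Δx)² = ⟨x²⟩ − ⟨x⟩².
φ is even, so ∫ over [−a, a] = 2∫₀ᵃ with φ = 1 − x/a there: ∫₀ᵃ (1 − x/a)² dx = a/3, ∫₀ᵃ x²(1 − x/a)² dx = a³/30, ∫₀ᵃ x⁴(1 − x/a)² dx = a⁵/105.
Normalization: ∫|φ|² dx = 2.1533.
⟨x⟩ = 0.0000 and ⟨x²⟩ = 1.0433.
(Δx)² = 1.0433 − (0.0000)² = 1.0433.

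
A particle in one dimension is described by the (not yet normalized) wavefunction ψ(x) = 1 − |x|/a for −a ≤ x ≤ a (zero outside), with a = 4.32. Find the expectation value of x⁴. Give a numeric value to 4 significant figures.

9.951

⟨x⁴⟩ = ∫ x⁴·|ψ|² dx / ∫|ψ|² dx (integrals over the domain).
ψ is even, so ∫ over [−a, a] = 2∫₀ᵃ with ψ = 1 − x/a there: ∫₀ᵃ (1 − x/a)² dx = a/3, ∫₀ᵃ x²(1 − x/a)² dx = a³/30, ∫₀ᵃ x⁴(1 − x/a)² dx = a⁵/105.
State is unnormalized: ∫|ψ|² dx = 2.8800, and ∫ψ*·x⁴·ψ dx = 28.659, so ⟨x⁴⟩ = 28.659 / 2.8800.
⟨x⁴⟩ = 9.9510.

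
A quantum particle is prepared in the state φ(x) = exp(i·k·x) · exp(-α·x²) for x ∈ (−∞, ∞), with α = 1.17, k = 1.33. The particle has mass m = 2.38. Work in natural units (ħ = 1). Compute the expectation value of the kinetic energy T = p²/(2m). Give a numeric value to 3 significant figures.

0.617

T = −(ħ²/2m) d²/dx², so ⟨T⟩ = −(ħ²/2m) ∫ φ*·φ'' dx / ∫|φ|² dx; with m = 2.38.
Gaussian moments: ∫x^(2j)·e^(−2αx²) dx = (2j−1)!!/(4α)^j · √(π/(2α)), odd powers integrate to 0; here √(π/(2α)) = 1.1587. Derivatives: φ′ = (ik − 2αx)·φ, φ″ = ((ik − 2αx)² − 2α)·φ; the odd-in-x pieces drop out.
State is unnormalized: ∫|φ|² dx = 1.1587, and ∫φ*·(−ħ²/2m · φ'') dx = 0.71539, so ⟨T⟩ = 0.71539 / 1.1587.
⟨T⟩ = 0.61742.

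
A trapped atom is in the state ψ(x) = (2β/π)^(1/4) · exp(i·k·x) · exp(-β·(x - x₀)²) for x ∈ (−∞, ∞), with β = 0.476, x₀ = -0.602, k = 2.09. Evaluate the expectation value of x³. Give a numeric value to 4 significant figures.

-1.167

⟨x³⟩ = ∫ x³·|ψ|² dx (integrals over the domain).
Gaussian moments (u = x − x₀): ∫u^(2j)·e^(−2βu²) du = (2j−1)!!/(4β)^j · √(π/(2β)), odd powers integrate to 0; here √(π/(2β)) = 1.8166.
⟨x³⟩ = -1.1667.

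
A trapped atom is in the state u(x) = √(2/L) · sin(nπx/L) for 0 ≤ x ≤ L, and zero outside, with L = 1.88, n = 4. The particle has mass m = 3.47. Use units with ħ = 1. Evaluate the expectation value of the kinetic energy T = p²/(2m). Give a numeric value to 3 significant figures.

T = −(ħ²/2m) d²/dx², so ⟨T⟩ = −(ħ²/2m) ∫ u*·u'' dx; with m = 3.47.
d/dx sin(nπx/L) = (nπ/L)·cos(nπx/L) and d²/dx² sin(nπx/L) = −(nπ/L)²·sin(nπx/L); on 0 ≤ x ≤ L, ∫sin²(nπx/L) dx = L/2 and ∫sin(nπx/L)·cos(nπx/L) dx = 0.
⟨T⟩ = 6.4379.

6.44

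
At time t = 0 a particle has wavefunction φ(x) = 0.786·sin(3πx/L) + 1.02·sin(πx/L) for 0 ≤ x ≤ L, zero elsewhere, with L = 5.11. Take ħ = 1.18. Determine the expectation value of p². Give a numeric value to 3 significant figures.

2.09

p² φ = −ħ² d²φ/dx²; ⟨p²⟩ = −ħ² ∫ φ*·φ'' dx / ∫|φ|² dx.
d²/dx² sin(jπx/L) = −(jπ/L)²·sin(jπx/L); on 0 ≤ x ≤ L, ∫sin²(jπx/L) dx = L/2 and ∫sin(jπx/L)·sin(lπx/L) dx = 0 for j ≠ l, so only diagonal terms survive in ∫|φ|² and ∫φ·φ″; ∫φ·φ′ dx = [φ²/2] between the walls = 0.
State is unnormalized: ∫|φ|² dx = 4.2367, and ∫φ*·(−ħ² φ'') dx = 8.8755, so ⟨p²⟩ = 8.8755 / 4.2367.
⟨p²⟩ = 2.0949.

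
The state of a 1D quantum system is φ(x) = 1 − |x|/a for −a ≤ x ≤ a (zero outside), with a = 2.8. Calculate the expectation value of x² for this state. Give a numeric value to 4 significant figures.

⟨x²⟩ = ∫ x²·|φ|² dx / ∫|φ|² dx (integrals over the domain).
φ is even, so ∫ over [−a, a] = 2∫₀ᵃ with φ = 1 − x/a there: ∫₀ᵃ (1 − x/a)² dx = a/3, ∫₀ᵃ x²(1 − x/a)² dx = a³/30, ∫₀ᵃ x⁴(1 − x/a)² dx = a⁵/105.
State is unnormalized: ∫|φ|² dx = 1.8667, and ∫φ*·x²·φ dx = 1.4635, so ⟨x²⟩ = 1.4635 / 1.8667.
⟨x²⟩ = 0.78400.

0.7840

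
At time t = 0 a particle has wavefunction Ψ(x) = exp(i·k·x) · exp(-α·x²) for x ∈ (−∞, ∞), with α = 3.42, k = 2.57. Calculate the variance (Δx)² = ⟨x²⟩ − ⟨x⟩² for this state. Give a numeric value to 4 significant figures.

Compute ⟨x⟩ and ⟨x²⟩ separately, then (Δx)² = ⟨x²⟩ − ⟨x⟩².
Gaussian moments: ∫x^(2j)·e^(−2αx²) dx = (2j−1)!!/(4α)^j · √(π/(2α)), odd powers integrate to 0; here √(π/(2α)) = 0.67771.
Normalization: ∫|Ψ|² dx = 0.67771.
⟨x⟩ = 0.0000 and ⟨x²⟩ = 0.073099.
(Δx)² = 0.073099 − (0.0000)² = 0.073099.

0.07310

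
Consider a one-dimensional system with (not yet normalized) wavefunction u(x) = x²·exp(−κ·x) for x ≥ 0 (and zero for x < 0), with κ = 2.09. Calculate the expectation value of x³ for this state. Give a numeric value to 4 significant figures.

2.875

⟨x³⟩ = ∫ x³·|u|² dx / ∫|u|² dx (integrals over the domain).
Every integrand reduces to terms xʲ·e^(−2κx) on [0, ∞); use ∫₀^∞ xʲ·e^(−2κx) dx = j!/(2κ)^(j+1).
State is unnormalized: ∫|u|² dx = 0.018807, and ∫u*·x³·u dx = 0.054078, so ⟨x³⟩ = 0.054078 / 0.018807.
⟨x³⟩ = 2.8753.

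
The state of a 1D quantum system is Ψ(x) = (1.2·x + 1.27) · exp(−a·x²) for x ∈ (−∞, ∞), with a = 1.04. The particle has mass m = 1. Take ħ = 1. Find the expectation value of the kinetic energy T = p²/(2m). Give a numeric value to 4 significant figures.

0.7038

T = −(ħ²/2m) d²/dx², so ⟨T⟩ = −(ħ²/2m) ∫ Ψ*·Ψ'' dx / ∫|Ψ|² dx; with m = 1.
Expand each integrand as polynomial × e^(−2ax²) and use ∫x^(2j)·e^(−2ax²) dx = (2j−1)!!/(4a)^j · √(π/(2a)), odd powers → 0; here √(π/(2a)) = 1.2290. Differentiate with the product rule, d/dx e^(−ax²) = −2ax·e^(−ax²).
State is unnormalized: ∫|Ψ|² dx = 2.4076, and ∫Ψ*·(−ħ²/2m · Ψ'') dx = 1.6944, so ⟨T⟩ = 1.6944 / 2.4076.
⟨T⟩ = 0.70376.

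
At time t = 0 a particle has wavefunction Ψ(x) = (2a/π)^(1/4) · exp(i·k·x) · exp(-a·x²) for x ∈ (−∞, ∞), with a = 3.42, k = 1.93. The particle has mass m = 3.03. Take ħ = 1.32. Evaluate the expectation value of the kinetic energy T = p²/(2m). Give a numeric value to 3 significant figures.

2.05

T = −(ħ²/2m) d²/dx², so ⟨T⟩ = −(ħ²/2m) ∫ Ψ*·Ψ'' dx; with m = 3.03.
Gaussian moments: ∫x^(2j)·e^(−2ax²) dx = (2j−1)!!/(4a)^j · √(π/(2a)), odd powers integrate to 0; here √(π/(2a)) = 0.67771. Derivatives: Ψ′ = (ik − 2ax)·Ψ, Ψ″ = ((ik − 2ax)² − 2a)·Ψ; the odd-in-x pieces drop out.
⟨T⟩ = 2.0543.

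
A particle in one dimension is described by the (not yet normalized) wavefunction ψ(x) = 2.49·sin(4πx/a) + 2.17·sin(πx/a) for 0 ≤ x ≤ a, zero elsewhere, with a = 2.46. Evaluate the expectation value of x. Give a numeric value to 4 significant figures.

⟨x⟩ = ∫ x·|ψ|² dx / ∫|ψ|² dx (integrals over the domain).
On 0 ≤ x ≤ a (j ≠ l): ∫sin²(jπx/a) dx = a/2, ∫sin(jπx/a)·sin(lπx/a) dx = 0; diagonal moments ∫x·sin²(jπx/a) dx = a²/4, ∫x²·sin²(jπx/a) dx = a³·(1/6 − 1/(4j²π²)); cross terms ∫x·sin(jπx/a)·sin(lπx/a) dx = 0 for j + l even and −4jla²/(π²(j² − l²)²) for j + l odd, ∫x²·sin(jπx/a)·sin(lπx/a) dx = (−1)^(j+l)·4jla³/(π²(j² − l²)²); higher powers the same way via product-to-sum and parts.
State is unnormalized: ∫|ψ|² dx = 13.418, and ∫ψ*·x·ψ dx = 16.033, so ⟨x⟩ = 16.033 / 13.418.
⟨x⟩ = 1.1949.

1.195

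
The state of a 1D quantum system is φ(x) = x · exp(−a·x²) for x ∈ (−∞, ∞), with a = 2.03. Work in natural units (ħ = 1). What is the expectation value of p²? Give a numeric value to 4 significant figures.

p² φ = −ħ² d²φ/dx²; ⟨p²⟩ = −ħ² ∫ φ*·φ'' dx / ∫|φ|² dx.
Expand each integrand as polynomial × e^(−2ax²) and use ∫x^(2j)·e^(−2ax²) dx = (2j−1)!!/(4a)^j · √(π/(2a)), odd powers → 0; here √(π/(2a)) = 0.87965. Differentiate with the product rule, d/dx e^(−ax²) = −2ax·e^(−ax²).
State is unnormalized: ∫|φ|² dx = 0.10833, and ∫φ*·(−ħ² φ'') dx = 0.65974, so ⟨p²⟩ = 0.65974 / 0.10833.
⟨p²⟩ = 6.0900.

6.090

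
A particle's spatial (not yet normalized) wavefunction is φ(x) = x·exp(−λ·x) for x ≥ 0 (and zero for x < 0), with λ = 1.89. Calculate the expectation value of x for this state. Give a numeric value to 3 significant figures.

⟨x⟩ = ∫ x·|φ|² dx / ∫|φ|² dx (integrals over the domain).
Every integrand reduces to terms xʲ·e^(−2λx) on [0, ∞); use ∫₀^∞ xʲ·e^(−2λx) dx = j!/(2λ)^(j+1).
State is unnormalized: ∫|φ|² dx = 0.037030, and ∫φ*·x·φ dx = 0.029389, so ⟨x⟩ = 0.029389 / 0.037030.
⟨x⟩ = 0.79365.

0.794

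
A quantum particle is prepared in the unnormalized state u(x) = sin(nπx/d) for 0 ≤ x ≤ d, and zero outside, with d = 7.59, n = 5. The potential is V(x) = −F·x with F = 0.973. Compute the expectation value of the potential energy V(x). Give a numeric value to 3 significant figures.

⟨V⟩ = ∫ V(x)·|u|² dx / ∫|u|² dx.
With sin²θ = (1 − cos2θ)/2 on 0 ≤ x ≤ d: ∫sin²(nπx/d) dx = d/2, ∫x·sin²(nπx/d) dx = d²/4, ∫x²·sin²(nπx/d) dx = d³·(1/6 − 1/(4n²π²)); higher powers xᵏ the same way, integrating xᵏ·cos(2nπx/d) by parts.
State is unnormalized: ∫|u|² dx = 3.7950, and ∫u*·V(x)·u dx = -14.013, so ⟨V⟩ = -14.013 / 3.7950.
⟨V⟩ = -3.6925.

-3.69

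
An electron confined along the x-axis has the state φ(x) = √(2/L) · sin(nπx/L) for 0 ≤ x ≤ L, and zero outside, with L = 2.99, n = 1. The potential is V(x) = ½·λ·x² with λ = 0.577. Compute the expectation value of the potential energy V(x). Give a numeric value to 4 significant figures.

0.7291

⟨V⟩ = ∫ V(x)·|φ|² dx.
With sin²θ = (1 − cos2θ)/2 on 0 ≤ x ≤ L: ∫sin²(nπx/L) dx = L/2, ∫x·sin²(nπx/L) dx = L²/4, ∫x²·sin²(nπx/L) dx = L³·(1/6 − 1/(4n²π²)); higher powers xᵏ the same way, integrating xᵏ·cos(2nπx/L) by parts.
⟨V⟩ = 0.72907.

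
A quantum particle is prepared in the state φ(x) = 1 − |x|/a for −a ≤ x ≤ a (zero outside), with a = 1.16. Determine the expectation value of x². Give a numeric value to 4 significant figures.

0.1346

⟨x²⟩ = ∫ x²·|φ|² dx / ∫|φ|² dx (integrals over the domain).
φ is even, so ∫ over [−a, a] = 2∫₀ᵃ with φ = 1 − x/a there: ∫₀ᵃ (1 − x/a)² dx = a/3, ∫₀ᵃ x²(1 − x/a)² dx = a³/30, ∫₀ᵃ x⁴(1 − x/a)² dx = a⁵/105.
State is unnormalized: ∫|φ|² dx = 0.77333, and ∫φ*·x²·φ dx = 0.10406, so ⟨x²⟩ = 0.10406 / 0.77333.
⟨x²⟩ = 0.13456.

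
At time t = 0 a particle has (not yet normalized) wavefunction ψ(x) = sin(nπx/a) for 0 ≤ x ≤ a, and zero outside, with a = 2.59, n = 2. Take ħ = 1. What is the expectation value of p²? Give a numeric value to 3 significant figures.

5.89

p² ψ = −ħ² d²ψ/dx²; ⟨p²⟩ = −ħ² ∫ ψ*·ψ'' dx / ∫|ψ|² dx.
d/dx sin(nπx/a) = (nπ/a)·cos(nπx/a) and d²/dx² sin(nπx/a) = −(nπ/a)²·sin(nπx/a); on 0 ≤ x ≤ a, ∫sin²(nπx/a) dx = a/2 and ∫sin(nπx/a)·cos(nπx/a) dx = 0.
State is unnormalized: ∫|ψ|² dx = 1.2950, and ∫ψ*·(−ħ² ψ'') dx = 7.6213, so ⟨p²⟩ = 7.6213 / 1.2950.
⟨p²⟩ = 5.8852.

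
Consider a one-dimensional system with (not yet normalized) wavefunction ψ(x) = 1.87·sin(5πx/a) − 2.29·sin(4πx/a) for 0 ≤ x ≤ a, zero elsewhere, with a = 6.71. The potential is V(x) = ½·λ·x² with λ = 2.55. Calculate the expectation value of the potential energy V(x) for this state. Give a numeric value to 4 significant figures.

30.24

⟨V⟩ = ∫ V(x)·|ψ|² dx / ∫|ψ|² dx.
On 0 ≤ x ≤ a (j ≠ l): ∫sin²(jπx/a) dx = a/2, ∫sin(jπx/a)·sin(lπx/a) dx = 0; diagonal moments ∫x·sin²(jπx/a) dx = a²/4, ∫x²·sin²(jπx/a) dx = a³·(1/6 − 1/(4j²π²)); cross terms ∫x·sin(jπx/a)·sin(lπx/a) dx = 0 for j + l even and −4jla²/(π²(j² − l²)²) for j + l odd, ∫x²·sin(jπx/a)·sin(lπx/a) dx = (−1)^(j+l)·4jla³/(π²(j² − l²)²); higher powers the same way via product-to-sum and parts.
State is unnormalized: ∫|ψ|² dx = 29.326, and ∫ψ*·V(x)·ψ dx = 886.73, so ⟨V⟩ = 886.73 / 29.326.
⟨V⟩ = 30.237.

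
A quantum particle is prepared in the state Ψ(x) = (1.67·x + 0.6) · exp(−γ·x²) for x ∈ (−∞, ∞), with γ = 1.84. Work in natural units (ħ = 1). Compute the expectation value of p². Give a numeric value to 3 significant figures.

3.73

p² Ψ = −ħ² d²Ψ/dx²; ⟨p²⟩ = −ħ² ∫ Ψ*·Ψ'' dx / ∫|Ψ|² dx.
Expand each integrand as polynomial × e^(−2γx²) and use ∫x^(2j)·e^(−2γx²) dx = (2j−1)!!/(4γ)^j · √(π/(2γ)), odd powers → 0; here √(π/(2γ)) = 0.92396. Differentiate with the product rule, d/dx e^(−γx²) = −2γx·e^(−γx²).
State is unnormalized: ∫|Ψ|² dx = 0.68274, and ∫Ψ*·(−ħ² Ψ'') dx = 2.5446, so ⟨p²⟩ = 2.5446 / 0.68274.
⟨p²⟩ = 3.7271.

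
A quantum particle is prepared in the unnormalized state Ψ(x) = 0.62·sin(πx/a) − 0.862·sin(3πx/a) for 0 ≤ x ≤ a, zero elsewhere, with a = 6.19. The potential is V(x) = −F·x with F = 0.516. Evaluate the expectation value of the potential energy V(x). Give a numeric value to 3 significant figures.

⟨V⟩ = ∫ V(x)·|Ψ|² dx / ∫|Ψ|² dx.
On 0 ≤ x ≤ a (j ≠ l): ∫sin²(jπx/a) dx = a/2, ∫sin(jπx/a)·sin(lπx/a) dx = 0; diagonal moments ∫x·sin²(jπx/a) dx = a²/4, ∫x²·sin²(jπx/a) dx = a³·(1/6 − 1/(4j²π²)); cross terms ∫x·sin(jπx/a)·sin(lπx/a) dx = 0 for j + l even and −4jla²/(π²(j² − l²)²) for j + l odd, ∫x²·sin(jπx/a)·sin(lπx/a) dx = (−1)^(j+l)·4jla³/(π²(j² − l²)²); higher powers the same way via product-to-sum and parts.
State is unnormalized: ∫|Ψ|² dx = 3.4894, and ∫Ψ*·V(x)·Ψ dx = -5.5727, so ⟨V⟩ = -5.5727 / 3.4894.
⟨V⟩ = -1.5970.

-1.60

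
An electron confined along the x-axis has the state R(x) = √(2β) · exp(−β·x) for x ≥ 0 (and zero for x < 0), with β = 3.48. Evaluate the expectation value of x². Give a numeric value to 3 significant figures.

0.0413

⟨x²⟩ = ∫ x²·|R|² dx (integrals over the domain).
Every integrand reduces to terms xʲ·e^(−2βx) on [0, ∞); use ∫₀^∞ xʲ·e^(−2βx) dx = j!/(2β)^(j+1).
⟨x²⟩ = 0.041287.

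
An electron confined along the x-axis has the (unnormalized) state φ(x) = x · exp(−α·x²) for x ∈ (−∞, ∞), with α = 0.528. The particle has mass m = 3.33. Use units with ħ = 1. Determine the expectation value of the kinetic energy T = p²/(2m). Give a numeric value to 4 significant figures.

0.2378

T = −(ħ²/2m) d²/dx², so ⟨T⟩ = −(ħ²/2m) ∫ φ*·φ'' dx / ∫|φ|² dx; with m = 3.33.
Expand each integrand as polynomial × e^(−2αx²) and use ∫x^(2j)·e^(−2αx²) dx = (2j−1)!!/(4α)^j · √(π/(2α)), odd powers → 0; here √(π/(2α)) = 1.7248. Differentiate with the product rule, d/dx e^(−αx²) = −2αx·e^(−αx²).
State is unnormalized: ∫|φ|² dx = 0.81667, and ∫φ*·(−ħ²/2m · φ'') dx = 0.19424, so ⟨T⟩ = 0.19424 / 0.81667.
⟨T⟩ = 0.23784.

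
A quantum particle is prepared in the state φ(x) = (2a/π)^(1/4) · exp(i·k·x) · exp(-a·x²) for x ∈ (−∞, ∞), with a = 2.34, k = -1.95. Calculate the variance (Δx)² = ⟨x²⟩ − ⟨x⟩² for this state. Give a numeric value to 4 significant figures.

0.1068

Compute ⟨x⟩ and ⟨x²⟩ separately, then (Δx)² = ⟨x²⟩ − ⟨x⟩².
Gaussian moments: ∫x^(2j)·e^(−2ax²) dx = (2j−1)!!/(4a)^j · √(π/(2a)), odd powers integrate to 0; here √(π/(2a)) = 0.81932.
⟨x⟩ = 0.0000 and ⟨x²⟩ = 0.10684.
(Δx)² = 0.10684 − (0.0000)² = 0.10684.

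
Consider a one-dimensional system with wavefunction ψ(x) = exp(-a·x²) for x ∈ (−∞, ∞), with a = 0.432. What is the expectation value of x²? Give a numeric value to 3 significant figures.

⟨x²⟩ = ∫ x²·|ψ|² dx / ∫|ψ|² dx (integrals over the domain).
Gaussian moments: ∫x^(2j)·e^(−2ax²) dx = (2j−1)!!/(4a)^j · √(π/(2a)), odd powers integrate to 0; here √(π/(2a)) = 1.9069.
State is unnormalized: ∫|ψ|² dx = 1.9069, and ∫ψ*·x²·ψ dx = 1.1035, so ⟨x²⟩ = 1.1035 / 1.9069.
⟨x²⟩ = 0.57870.

0.579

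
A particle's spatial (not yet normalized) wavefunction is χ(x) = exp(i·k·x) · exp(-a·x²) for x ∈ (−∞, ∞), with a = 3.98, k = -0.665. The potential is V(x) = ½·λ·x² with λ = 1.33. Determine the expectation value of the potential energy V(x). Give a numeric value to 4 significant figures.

0.04177

⟨V⟩ = ∫ V(x)·|χ|² dx / ∫|χ|² dx.
Gaussian moments: ∫x^(2j)·e^(−2ax²) dx = (2j−1)!!/(4a)^j · √(π/(2a)), odd powers integrate to 0; here √(π/(2a)) = 0.62823.
State is unnormalized: ∫|χ|² dx = 0.62823, and ∫χ*·V(x)·χ dx = 0.026242, so ⟨V⟩ = 0.026242 / 0.62823.
⟨V⟩ = 0.041771.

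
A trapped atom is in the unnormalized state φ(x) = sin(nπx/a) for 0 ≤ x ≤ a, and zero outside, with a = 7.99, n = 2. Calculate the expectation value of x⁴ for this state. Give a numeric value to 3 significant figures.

⟨x⁴⟩ = ∫ x⁴·|φ|² dx / ∫|φ|² dx (integrals over the domain).
With sin²θ = (1 − cos2θ)/2 on 0 ≤ x ≤ a: ∫sin²(nπx/a) dx = a/2, ∫x·sin²(nπx/a) dx = a²/4, ∫x²·sin²(nπx/a) dx = a³·(1/6 − 1/(4n²π²)); higher powers xᵏ the same way, integrating xᵏ·cos(2nπx/a) by parts.
State is unnormalized: ∫|φ|² dx = 3.9950, and ∫φ*·x⁴·φ dx = 2859.6, so ⟨x⁴⟩ = 2859.6 / 3.9950.
⟨x⁴⟩ = 715.80.

716.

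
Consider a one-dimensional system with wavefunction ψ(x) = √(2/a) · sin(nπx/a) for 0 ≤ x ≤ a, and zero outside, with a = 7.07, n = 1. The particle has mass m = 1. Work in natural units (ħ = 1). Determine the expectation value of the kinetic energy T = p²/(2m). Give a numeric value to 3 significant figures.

0.0987

T = −(ħ²/2m) d²/dx², so ⟨T⟩ = −(ħ²/2m) ∫ ψ*·ψ'' dx; with m = 1.
d/dx sin(nπx/a) = (nπ/a)·cos(nπx/a) and d²/dx² sin(nπx/a) = −(nπ/a)²·sin(nπx/a); on 0 ≤ x ≤ a, ∫sin²(nπx/a) dx = a/2 and ∫sin(nπx/a)·cos(nπx/a) dx = 0.
⟨T⟩ = 0.098726.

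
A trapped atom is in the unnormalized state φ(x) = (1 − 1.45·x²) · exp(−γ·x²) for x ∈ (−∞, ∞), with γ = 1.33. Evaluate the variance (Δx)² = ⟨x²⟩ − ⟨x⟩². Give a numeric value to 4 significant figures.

0.1328

Compute ⟨x⟩ and ⟨x²⟩ separately, then (Δx)² = ⟨x²⟩ − ⟨x⟩².
Expand each integrand as polynomial × e^(−2γx²) and use ∫x^(2j)·e^(−2γx²) dx = (2j−1)!!/(4γ)^j · √(π/(2γ)), odd powers → 0; here √(π/(2γ)) = 1.0868.
Normalization: ∫|φ|² dx = 0.73655.
⟨x⟩ = 0.0000 and ⟨x²⟩ = 0.13284.
(Δx)² = 0.13284 − (0.0000)² = 0.13284.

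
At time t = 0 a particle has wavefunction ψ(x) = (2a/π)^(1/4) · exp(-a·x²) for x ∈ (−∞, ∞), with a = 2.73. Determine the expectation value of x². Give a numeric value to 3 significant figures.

⟨x²⟩ = ∫ x²·|ψ|² dx (integrals over the domain).
Gaussian moments: ∫x^(2j)·e^(−2ax²) dx = (2j−1)!!/(4a)^j · √(π/(2a)), odd powers integrate to 0; here √(π/(2a)) = 0.75854.
⟨x²⟩ = 0.091575.

0.0916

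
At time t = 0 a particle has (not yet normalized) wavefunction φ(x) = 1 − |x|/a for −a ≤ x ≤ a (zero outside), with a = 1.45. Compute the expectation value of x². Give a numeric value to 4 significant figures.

⟨x²⟩ = ∫ x²·|φ|² dx / ∫|φ|² dx (integrals over the domain).
φ is even, so ∫ over [−a, a] = 2∫₀ᵃ with φ = 1 − x/a there: ∫₀ᵃ (1 − x/a)² dx = a/3, ∫₀ᵃ x²(1 − x/a)² dx = a³/30, ∫₀ᵃ x⁴(1 − x/a)² dx = a⁵/105.
State is unnormalized: ∫|φ|² dx = 0.96667, and ∫φ*·x²·φ dx = 0.20324, so ⟨x²⟩ = 0.20324 / 0.96667.
⟨x²⟩ = 0.21025.

0.2103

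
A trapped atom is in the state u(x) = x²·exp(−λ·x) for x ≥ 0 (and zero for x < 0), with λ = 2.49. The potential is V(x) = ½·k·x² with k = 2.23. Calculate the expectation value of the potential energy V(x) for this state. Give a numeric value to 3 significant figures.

1.35

⟨V⟩ = ∫ V(x)·|u|² dx / ∫|u|² dx.
Every integrand reduces to terms xʲ·e^(−2λx) on [0, ∞); use ∫₀^∞ xʲ·e^(−2λx) dx = j!/(2λ)^(j+1).
State is unnormalized: ∫|u|² dx = 0.0078355, and ∫u*·V(x)·u dx = 0.010568, so ⟨V⟩ = 0.010568 / 0.0078355.
⟨V⟩ = 1.3488.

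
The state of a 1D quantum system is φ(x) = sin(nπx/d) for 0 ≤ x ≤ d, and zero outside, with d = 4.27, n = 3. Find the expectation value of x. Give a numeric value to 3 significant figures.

2.14

⟨x⟩ = ∫ x·|φ|² dx / ∫|φ|² dx (integrals over the domain).
With sin²θ = (1 − cos2θ)/2 on 0 ≤ x ≤ d: ∫sin²(nπx/d) dx = d/2, ∫x·sin²(nπx/d) dx = d²/4, ∫x²·sin²(nπx/d) dx = d³·(1/6 − 1/(4n²π²)); higher powers xᵏ the same way, integrating xᵏ·cos(2nπx/d) by parts.
State is unnormalized: ∫|φ|² dx = 2.1350, and ∫φ*·x·φ dx = 4.5582, so ⟨x⟩ = 4.5582 / 2.1350.
⟨x⟩ = 2.1350.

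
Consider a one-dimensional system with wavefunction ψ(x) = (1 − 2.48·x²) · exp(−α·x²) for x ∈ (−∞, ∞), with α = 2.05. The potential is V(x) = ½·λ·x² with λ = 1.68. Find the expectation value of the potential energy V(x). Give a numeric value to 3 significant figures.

0.0853

⟨V⟩ = ∫ V(x)·|ψ|² dx / ∫|ψ|² dx.
Expand each integrand as polynomial × e^(−2αx²) and use ∫x^(2j)·e^(−2αx²) dx = (2j−1)!!/(4α)^j · √(π/(2α)), odd powers → 0; here √(π/(2α)) = 0.87535.
State is unnormalized: ∫|ψ|² dx = 0.58607, and ∫ψ*·V(x)·ψ dx = 0.049983, so ⟨V⟩ = 0.049983 / 0.58607.
⟨V⟩ = 0.085284.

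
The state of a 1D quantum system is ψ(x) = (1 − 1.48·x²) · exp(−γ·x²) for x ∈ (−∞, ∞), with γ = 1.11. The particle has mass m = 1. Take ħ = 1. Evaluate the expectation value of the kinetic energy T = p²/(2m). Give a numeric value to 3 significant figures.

2.04

T = −(ħ²/2m) d²/dx², so ⟨T⟩ = −(ħ²/2m) ∫ ψ*·ψ'' dx / ∫|ψ|² dx; with m = 1.
Expand each integrand as polynomial × e^(−2γx²) and use ∫x^(2j)·e^(−2γx²) dx = (2j−1)!!/(4γ)^j · √(π/(2γ)), odd powers → 0; here √(π/(2γ)) = 1.1896. Differentiate with the product rule, d/dx e^(−γx²) = −2γx·e^(−γx²).
State is unnormalized: ∫|ψ|² dx = 0.79306, and ∫ψ*·(−ħ²/2m · ψ'') dx = 1.6139, so ⟨T⟩ = 1.6139 / 0.79306.
⟨T⟩ = 2.0350.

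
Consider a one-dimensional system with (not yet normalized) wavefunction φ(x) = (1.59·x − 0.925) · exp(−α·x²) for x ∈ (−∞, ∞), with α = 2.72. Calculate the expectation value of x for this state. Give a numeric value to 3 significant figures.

⟨x⟩ = ∫ x·|φ|² dx / ∫|φ|² dx (integrals over the domain).
Expand each integrand as polynomial × e^(−2αx²) and use ∫x^(2j)·e^(−2αx²) dx = (2j−1)!!/(4α)^j · √(π/(2α)), odd powers → 0; here √(π/(2α)) = 0.75993.
State is unnormalized: ∫|φ|² dx = 0.82680, and ∫φ*·x·φ dx = -0.20545, so ⟨x⟩ = -0.20545 / 0.82680.
⟨x⟩ = -0.24849.

-0.248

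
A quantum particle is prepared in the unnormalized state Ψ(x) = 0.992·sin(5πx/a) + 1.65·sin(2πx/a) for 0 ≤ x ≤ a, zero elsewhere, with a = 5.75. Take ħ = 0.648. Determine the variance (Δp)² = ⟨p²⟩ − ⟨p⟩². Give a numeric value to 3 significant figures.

Compute ⟨p⟩ and ⟨p²⟩ separately; (Δp)² = ⟨p²⟩ − ⟨p⟩².
d²/dx² sin(jπx/a) = −(jπ/a)²·sin(jπx/a); on 0 ≤ x ≤ a, ∫sin²(jπx/a) dx = a/2 and ∫sin(jπx/a)·sin(lπx/a) dx = 0 for j ≠ l, so only diagonal terms survive in ∫|Ψ|² and ∫Ψ·Ψ″; ∫Ψ·Ψ′ dx = [Ψ²/2] between the walls = 0.
Normalization: ∫|Ψ|² dx = 10.656.
⟨p⟩ = 0.0000 and ⟨p²⟩ = 1.2002.
(Δp)² = 1.2002 − (0.0000)² = 1.2002.

1.20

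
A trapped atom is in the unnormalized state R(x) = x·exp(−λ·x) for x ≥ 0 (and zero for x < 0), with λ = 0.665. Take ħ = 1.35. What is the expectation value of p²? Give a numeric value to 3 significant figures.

p² R = −ħ² d²R/dx²; ⟨p²⟩ = −ħ² ∫ R*·R'' dx / ∫|R|² dx.
Differentiate x·exp(−λ·x) with the product rule; every integrand then reduces to terms xʲ·e^(−2λx) on [0, ∞), with ∫₀^∞ xʲ·e^(−2λx) dx = j!/(2λ)^(j+1).
State is unnormalized: ∫|R|² dx = 0.85011, and ∫R*·(−ħ² R'') dx = 0.68515, so ⟨p²⟩ = 0.68515 / 0.85011.
⟨p²⟩ = 0.80596.

0.806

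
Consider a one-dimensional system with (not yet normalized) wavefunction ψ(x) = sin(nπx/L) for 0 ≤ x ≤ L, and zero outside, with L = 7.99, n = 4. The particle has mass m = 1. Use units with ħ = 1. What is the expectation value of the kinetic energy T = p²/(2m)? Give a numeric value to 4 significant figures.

1.237

T = −(ħ²/2m) d²/dx², so ⟨T⟩ = −(ħ²/2m) ∫ ψ*·ψ'' dx / ∫|ψ|² dx; with m = 1.
d/dx sin(nπx/L) = (nπ/L)·cos(nπx/L) and d²/dx² sin(nπx/L) = −(nπ/L)²·sin(nπx/L); on 0 ≤ x ≤ L, ∫sin²(nπx/L) dx = L/2 and ∫sin(nπx/L)·cos(nπx/L) dx = 0.
State is unnormalized: ∫|ψ|² dx = 3.9950, and ∫ψ*·(−ħ²/2m · ψ'') dx = 4.9410, so ⟨T⟩ = 4.9410 / 3.9950.
⟨T⟩ = 1.2368.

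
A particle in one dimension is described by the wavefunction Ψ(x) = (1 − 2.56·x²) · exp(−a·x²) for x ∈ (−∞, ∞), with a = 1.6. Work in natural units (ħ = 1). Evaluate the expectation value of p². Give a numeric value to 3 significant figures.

p² Ψ = −ħ² d²Ψ/dx²; ⟨p²⟩ = −ħ² ∫ Ψ*·Ψ'' dx / ∫|Ψ|² dx.
Expand each integrand as polynomial × e^(−2ax²) and use ∫x^(2j)·e^(−2ax²) dx = (2j−1)!!/(4a)^j · √(π/(2a)), odd powers → 0; here √(π/(2a)) = 0.99083. Differentiate with the product rule, d/dx e^(−ax²) = −2ax·e^(−ax²).
State is unnormalized: ∫|Ψ|² dx = 0.67377, and ∫Ψ*·(−ħ² Ψ'') dx = 4.6292, so ⟨p²⟩ = 4.6292 / 0.67377.
⟨p²⟩ = 6.8706.

6.87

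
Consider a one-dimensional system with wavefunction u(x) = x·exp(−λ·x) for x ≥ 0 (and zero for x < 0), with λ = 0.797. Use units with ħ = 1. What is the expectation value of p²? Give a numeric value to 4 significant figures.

0.6352

p² u = −ħ² d²u/dx²; ⟨p²⟩ = −ħ² ∫ u*·u'' dx / ∫|u|² dx.
Differentiate x·exp(−λ·x) with the product rule; every integrand then reduces to terms xʲ·e^(−2λx) on [0, ∞), with ∫₀^∞ xʲ·e^(−2λx) dx = j!/(2λ)^(j+1).
State is unnormalized: ∫|u|² dx = 0.49382, and ∫u*·(−ħ² u'') dx = 0.31368, so ⟨p²⟩ = 0.31368 / 0.49382.
⟨p²⟩ = 0.63521.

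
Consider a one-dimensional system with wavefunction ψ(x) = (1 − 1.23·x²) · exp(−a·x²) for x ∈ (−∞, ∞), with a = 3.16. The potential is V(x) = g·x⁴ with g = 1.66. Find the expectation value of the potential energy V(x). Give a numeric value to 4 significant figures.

⟨V⟩ = ∫ V(x)·|ψ|² dx / ∫|ψ|² dx.
Expand each integrand as polynomial × e^(−2ax²) and use ∫x^(2j)·e^(−2ax²) dx = (2j−1)!!/(4a)^j · √(π/(2a)), odd powers → 0; here √(π/(2a)) = 0.70504.
State is unnormalized: ∫|ψ|² dx = 0.58786, and ∫ψ*·V(x)·ψ dx = 0.0078746, so ⟨V⟩ = 0.0078746 / 0.58786.
⟨V⟩ = 0.013395.

0.01340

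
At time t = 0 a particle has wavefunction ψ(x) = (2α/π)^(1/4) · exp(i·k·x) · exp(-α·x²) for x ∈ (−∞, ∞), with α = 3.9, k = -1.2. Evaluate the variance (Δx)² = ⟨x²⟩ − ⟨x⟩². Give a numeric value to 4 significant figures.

Compute ⟨x⟩ and ⟨x²⟩ separately, then (Δx)² = ⟨x²⟩ − ⟨x⟩².
Gaussian moments: ∫x^(2j)·e^(−2αx²) dx = (2j−1)!!/(4α)^j · √(π/(2α)), odd powers integrate to 0; here √(π/(2α)) = 0.63464.
⟨x⟩ = 0.0000 and ⟨x²⟩ = 0.064103.
(Δx)² = 0.064103 − (0.0000)² = 0.064103.

0.06410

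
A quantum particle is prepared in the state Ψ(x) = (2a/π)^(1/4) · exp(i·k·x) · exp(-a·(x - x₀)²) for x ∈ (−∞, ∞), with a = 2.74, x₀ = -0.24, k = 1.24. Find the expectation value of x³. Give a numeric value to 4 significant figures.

⟨x³⟩ = ∫ x³·|Ψ|² dx (integrals over the domain).
Gaussian moments (u = x − x₀): ∫u^(2j)·e^(−2au²) du = (2j−1)!!/(4a)^j · √(π/(2a)), odd powers integrate to 0; here √(π/(2a)) = 0.75715.
⟨x³⟩ = -0.079517.

-0.07952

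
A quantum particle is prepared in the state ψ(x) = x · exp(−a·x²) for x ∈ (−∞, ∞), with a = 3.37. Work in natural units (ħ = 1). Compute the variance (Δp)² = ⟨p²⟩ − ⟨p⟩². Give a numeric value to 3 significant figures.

10.1

Compute ⟨p⟩ and ⟨p²⟩ separately; (Δp)² = ⟨p²⟩ − ⟨p⟩².
Expand each integrand as polynomial × e^(−2ax²) and use ∫x^(2j)·e^(−2ax²) dx = (2j−1)!!/(4a)^j · √(π/(2a)), odd powers → 0; here √(π/(2a)) = 0.68272. Differentiate with the product rule, d/dx e^(−ax²) = −2ax·e^(−ax²).
Normalization: ∫|ψ|² dx = 0.050647.
⟨p⟩ = 0.0000 and ⟨p²⟩ = 10.110.
(Δp)² = 10.110 − (0.0000)² = 10.110.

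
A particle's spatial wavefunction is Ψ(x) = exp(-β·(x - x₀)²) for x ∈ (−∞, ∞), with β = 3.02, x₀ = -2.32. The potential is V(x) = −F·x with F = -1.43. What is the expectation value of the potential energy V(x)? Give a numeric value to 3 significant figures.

-3.32

⟨V⟩ = ∫ V(x)·|Ψ|² dx / ∫|Ψ|² dx.
Gaussian moments (u = x − x₀): ∫u^(2j)·e^(−2βu²) du = (2j−1)!!/(4β)^j · √(π/(2β)), odd powers integrate to 0; here √(π/(2β)) = 0.72120.
State is unnormalized: ∫|Ψ|² dx = 0.72120, and ∫Ψ*·V(x)·Ψ dx = -2.3927, so ⟨V⟩ = -2.3927 / 0.72120.
⟨V⟩ = -3.3176.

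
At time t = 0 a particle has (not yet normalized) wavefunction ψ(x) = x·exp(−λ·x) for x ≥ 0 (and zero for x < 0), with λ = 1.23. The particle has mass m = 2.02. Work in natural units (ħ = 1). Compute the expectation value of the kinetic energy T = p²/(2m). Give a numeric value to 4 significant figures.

0.3745

T = −(ħ²/2m) d²/dx², so ⟨T⟩ = −(ħ²/2m) ∫ ψ*·ψ'' dx / ∫|ψ|² dx; with m = 2.02.
Differentiate x·exp(−λ·x) with the product rule; every integrand then reduces to terms xʲ·e^(−2λx) on [0, ∞), with ∫₀^∞ xʲ·e^(−2λx) dx = j!/(2λ)^(j+1).
State is unnormalized: ∫|ψ|² dx = 0.13435, and ∫ψ*·(−ħ²/2m · ψ'') dx = 0.050310, so ⟨T⟩ = 0.050310 / 0.13435.
⟨T⟩ = 0.37448.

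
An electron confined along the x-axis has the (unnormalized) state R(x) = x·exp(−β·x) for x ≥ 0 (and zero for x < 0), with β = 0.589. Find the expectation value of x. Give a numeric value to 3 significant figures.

⟨x⟩ = ∫ x·|R|² dx / ∫|R|² dx (integrals over the domain).
Every integrand reduces to terms xʲ·e^(−2βx) on [0, ∞); use ∫₀^∞ xʲ·e^(−2βx) dx = j!/(2β)^(j+1).
State is unnormalized: ∫|R|² dx = 1.2235, and ∫R*·x·R dx = 3.1158, so ⟨x⟩ = 3.1158 / 1.2235.
⟨x⟩ = 2.5467.

2.55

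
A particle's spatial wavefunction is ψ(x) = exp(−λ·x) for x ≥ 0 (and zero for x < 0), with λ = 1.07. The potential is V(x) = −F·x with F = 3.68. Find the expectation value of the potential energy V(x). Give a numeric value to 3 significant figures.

⟨V⟩ = ∫ V(x)·|ψ|² dx / ∫|ψ|² dx.
Every integrand reduces to terms xʲ·e^(−2λx) on [0, ∞); use ∫₀^∞ xʲ·e^(−2λx) dx = j!/(2λ)^(j+1).
State is unnormalized: ∫|ψ|² dx = 0.46729, and ∫ψ*·V(x)·ψ dx = -0.80356, so ⟨V⟩ = -0.80356 / 0.46729.
⟨V⟩ = -1.7196.

-1.72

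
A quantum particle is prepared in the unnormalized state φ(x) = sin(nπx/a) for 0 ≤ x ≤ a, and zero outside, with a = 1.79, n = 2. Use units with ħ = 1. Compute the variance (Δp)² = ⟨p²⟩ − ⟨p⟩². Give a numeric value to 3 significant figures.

12.3

Compute ⟨p⟩ and ⟨p²⟩ separately; (Δp)² = ⟨p²⟩ − ⟨p⟩².
d/dx sin(nπx/a) = (nπ/a)·cos(nπx/a) and d²/dx² sin(nπx/a) = −(nπ/a)²·sin(nπx/a); on 0 ≤ x ≤ a, ∫sin²(nπx/a) dx = a/2 and ∫sin(nπx/a)·cos(nπx/a) dx = 0.
Normalization: ∫|φ|² dx = 0.89500.
⟨p⟩ = 0.0000 and ⟨p²⟩ = 12.321.
(Δp)² = 12.321 − (0.0000)² = 12.321.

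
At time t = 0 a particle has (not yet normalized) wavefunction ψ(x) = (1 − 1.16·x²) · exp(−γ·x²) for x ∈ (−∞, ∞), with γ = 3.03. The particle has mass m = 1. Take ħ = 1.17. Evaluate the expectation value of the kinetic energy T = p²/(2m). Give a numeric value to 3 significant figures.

3.11

T = −(ħ²/2m) d²/dx², so ⟨T⟩ = −(ħ²/2m) ∫ ψ*·ψ'' dx / ∫|ψ|² dx; with m = 1.
Expand each integrand as polynomial × e^(−2γx²) and use ∫x^(2j)·e^(−2γx²) dx = (2j−1)!!/(4γ)^j · √(π/(2γ)), odd powers → 0; here √(π/(2γ)) = 0.72001. Differentiate with the product rule, d/dx e^(−γx²) = −2γx·e^(−γx²).
State is unnormalized: ∫|ψ|² dx = 0.60197, and ∫ψ*·(−ħ²/2m · ψ'') dx = 1.8748, so ⟨T⟩ = 1.8748 / 0.60197.
⟨T⟩ = 3.1144.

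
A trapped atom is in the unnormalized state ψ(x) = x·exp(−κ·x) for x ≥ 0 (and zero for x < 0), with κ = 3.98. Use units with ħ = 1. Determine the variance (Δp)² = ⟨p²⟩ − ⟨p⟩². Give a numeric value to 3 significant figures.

15.8

Compute ⟨p⟩ and ⟨p²⟩ separately; (Δp)² = ⟨p²⟩ − ⟨p⟩².
Differentiate x·exp(−κ·x) with the product rule; every integrand then reduces to terms xʲ·e^(−2κx) on [0, ∞), with ∫₀^∞ xʲ·e^(−2κx) dx = j!/(2κ)^(j+1).
Normalization: ∫|ψ|² dx = 0.0039654.
⟨p⟩ = 0.0000 and ⟨p²⟩ = 15.840.
(Δp)² = 15.840 − (0.0000)² = 15.840.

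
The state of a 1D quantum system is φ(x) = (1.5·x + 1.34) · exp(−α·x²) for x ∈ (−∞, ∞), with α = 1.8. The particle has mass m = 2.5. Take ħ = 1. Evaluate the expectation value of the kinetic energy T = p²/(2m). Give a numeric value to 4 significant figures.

T = −(ħ²/2m) d²/dx², so ⟨T⟩ = −(ħ²/2m) ∫ φ*·φ'' dx / ∫|φ|² dx; with m = 2.5.
Expand each integrand as polynomial × e^(−2αx²) and use ∫x^(2j)·e^(−2αx²) dx = (2j−1)!!/(4α)^j · √(π/(2α)), odd powers → 0; here √(π/(2α)) = 0.93417. Differentiate with the product rule, d/dx e^(−αx²) = −2αx·e^(−αx²).
State is unnormalized: ∫|φ|² dx = 1.9693, and ∫φ*·(−ħ²/2m · φ'') dx = 0.91914, so ⟨T⟩ = 0.91914 / 1.9693.
⟨T⟩ = 0.46673.

0.4667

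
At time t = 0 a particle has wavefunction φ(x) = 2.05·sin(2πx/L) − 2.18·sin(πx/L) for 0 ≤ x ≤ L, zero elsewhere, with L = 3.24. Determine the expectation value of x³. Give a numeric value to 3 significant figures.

11.9

⟨x³⟩ = ∫ x³·|φ|² dx / ∫|φ|² dx (integrals over the domain).
On 0 ≤ x ≤ L (j ≠ l): ∫sin²(jπx/L) dx = L/2, ∫sin(jπx/L)·sin(lπx/L) dx = 0; diagonal moments ∫x·sin²(jπx/L) dx = L²/4, ∫x²·sin²(jπx/L) dx = L³·(1/6 − 1/(4j²π²)); cross terms ∫x·sin(jπx/L)·sin(lπx/L) dx = 0 for j + l even and −4jlL²/(π²(j² − l²)²) for j + l odd, ∫x²·sin(jπx/L)·sin(lπx/L) dx = (−1)^(j+l)·4jlL³/(π²(j² − l²)²); higher powers the same way via product-to-sum and parts.
State is unnormalized: ∫|φ|² dx = 14.507, and ∫φ*·x³·φ dx = 172.20, so ⟨x³⟩ = 172.20 / 14.507.
⟨x³⟩ = 11.870.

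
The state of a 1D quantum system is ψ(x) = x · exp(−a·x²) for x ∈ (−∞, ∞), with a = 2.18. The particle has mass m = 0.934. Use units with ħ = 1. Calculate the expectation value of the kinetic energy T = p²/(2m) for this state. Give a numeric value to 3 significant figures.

T = −(ħ²/2m) d²/dx², so ⟨T⟩ = −(ħ²/2m) ∫ ψ*·ψ'' dx / ∫|ψ|² dx; with m = 0.934.
Expand each integrand as polynomial × e^(−2ax²) and use ∫x^(2j)·e^(−2ax²) dx = (2j−1)!!/(4a)^j · √(π/(2a)), odd powers → 0; here √(π/(2a)) = 0.84885. Differentiate with the product rule, d/dx e^(−ax²) = −2ax·e^(−ax²).
State is unnormalized: ∫|ψ|² dx = 0.097345, and ∫ψ*·(−ħ²/2m · ψ'') dx = 0.34081, so ⟨T⟩ = 0.34081 / 0.097345.
⟨T⟩ = 3.5011.

3.50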